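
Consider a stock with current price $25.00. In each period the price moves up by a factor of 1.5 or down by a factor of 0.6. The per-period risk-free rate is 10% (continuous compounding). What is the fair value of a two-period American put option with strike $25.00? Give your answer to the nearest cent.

$4.47

Risk-neutral probability p = (e^0.1 − 0.6)/(1.5 − 0.6) = 0.5052/0.9000 = 0.5613
Terminal stock prices: S_uu = 56.25, S_ud = 22.5, S_dd = 9
Terminal payoffs (K − S): max(-31.25, 0) = 0, max(2.5, 0) = 2.5, max(16, 0) = 16
Node u (S = 37.5): continuation = e^(−0.1)·[0.5613·0.0000 + 0.4387·2.5000] = 0.9924; exercise value = 0.0000 ≤ continuation, so V_u = 0.9924
Node d (S = 15): continuation = e^(−0.1)·[0.5613·2.5000 + 0.4387·16.0000] = 7.6209; exercise value = 10.0000 > continuation, so V_d = 10.0000 (exercise)
Node 0 (S = 25): continuation = e^(−0.1)·[0.5613·0.9924 + 0.4387·10.0000] = 4.4735; exercise value = 0.0000 ≤ continuation, so V_0 = 4.4735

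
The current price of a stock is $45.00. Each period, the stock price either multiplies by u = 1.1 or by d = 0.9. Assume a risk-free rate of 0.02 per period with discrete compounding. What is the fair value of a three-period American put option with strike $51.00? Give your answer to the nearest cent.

$6.00

Risk-neutral probability p = (1 + 0.02 − 0.9)/(1.1 − 0.9) = 0.1200/0.2000 = 0.6000
Terminal stock prices: S_uuu = 59.9, S_uud = 49.01, S_udd = 40.1, S_ddd = 32.81
Terminal payoffs (K − S): max(-8.895, 0) = 0, max(1.995, 0) = 1.995, max(10.9, 0) = 10.9, max(18.19, 0) = 18.19
Node uu (S = 54.45): continuation = 1/1.02·[0.6000·0.0000 + 0.4000·1.9950] = 0.7824; exercise value = 0.0000 ≤ continuation, so V_uu = 0.7824
Node ud (S = 44.55): continuation = 1/1.02·[0.6000·1.9950 + 0.4000·10.9050] = 5.4500; exercise value = 6.4500 > continuation, so V_ud = 6.4500 (exercise)
Node dd (S = 36.45): continuation = 1/1.02·[0.6000·10.9050 + 0.4000·18.1950] = 13.5500; exercise value = 14.5500 > continuation, so V_dd = 14.5500 (exercise)
Node u (S = 49.5): continuation = 1/1.02·[0.6000·0.7824 + 0.4000·6.4500] = 2.9896; exercise value = 1.5000 ≤ continuation, so V_u = 2.9896
Node d (S = 40.5): continuation = 1/1.02·[0.6000·6.4500 + 0.4000·14.5500] = 9.5000; exercise value = 10.5000 > continuation, so V_d = 10.5000 (exercise)
Node 0 (S = 45): continuation = 1/1.02·[0.6000·2.9896 + 0.4000·10.5000] = 5.8762; exercise value = 6.0000 > continuation, so V_0 = 6.0000 (exercise)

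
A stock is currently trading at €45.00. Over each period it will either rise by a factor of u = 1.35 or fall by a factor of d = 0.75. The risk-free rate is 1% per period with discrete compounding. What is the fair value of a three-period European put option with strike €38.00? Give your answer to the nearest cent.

€4.91

Risk-neutral probability p = (1 + 0.01 − 0.75)/(1.35 − 0.75) = 0.2600/0.6000 = 0.4333
Terminal stock prices: S_uuu = 110.7, S_uud = 61.51, S_udd = 34.17, S_ddd = 18.98
Terminal payoffs (K − S): max(-72.72, 0) = 0, max(-23.51, 0) = 0, max(3.828, 0) = 3.828, max(19.02, 0) = 19.02
Node uu (S = 82.01): V_uu = 1/1.01·[0.4333·0.0000 + 0.5667·0.0000] = 0.0000
Node ud (S = 45.56): V_ud = 1/1.01·[0.4333·0.0000 + 0.5667·3.8281] = 2.1478
Node dd (S = 25.31): V_dd = 1/1.01·[0.4333·3.8281 + 0.5667·19.0156] = 12.3113
Node u (S = 60.75): V_u = 1/1.01·[0.4333·0.0000 + 0.5667·2.1478] = 1.2050
Node d (S = 33.75): V_d = 1/1.01·[0.4333·2.1478 + 0.5667·12.3113] = 7.8288
Node 0 (S = 45): V_0 = 1/1.01·[0.4333·1.2050 + 0.5667·7.8288] = 4.9094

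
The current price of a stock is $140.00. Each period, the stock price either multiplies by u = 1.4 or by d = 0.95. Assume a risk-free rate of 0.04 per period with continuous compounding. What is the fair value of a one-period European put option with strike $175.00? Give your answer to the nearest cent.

$32.21

Risk-neutral probability p = (e^0.04 − 0.95)/(1.4 − 0.95) = 0.0908/0.4500 = 0.2018
Terminal stock prices: S_u = 196, S_d = 133
Terminal payoffs (K − S): max(-21, 0) = 0, max(42, 0) = 42
Node 0 (S = 140): V_0 = e^(−0.04)·[0.2018·0.0000 + 0.7982·42.0000] = 32.2098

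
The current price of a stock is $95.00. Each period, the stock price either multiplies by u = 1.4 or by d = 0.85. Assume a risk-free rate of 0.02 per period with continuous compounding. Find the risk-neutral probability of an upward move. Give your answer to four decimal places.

p = 0.3095

Risk-neutral probability p = (e^0.02 − 0.85)/(1.4 − 0.85) = 0.1702/0.5500 = 0.3095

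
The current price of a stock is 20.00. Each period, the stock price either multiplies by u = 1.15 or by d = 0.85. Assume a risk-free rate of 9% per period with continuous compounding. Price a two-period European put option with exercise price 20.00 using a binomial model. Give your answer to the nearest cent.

0.27

Risk-neutral probability p = (e^0.09 − 0.85)/(1.15 − 0.85) = 0.2442/0.3000 = 0.8139
Terminal stock prices: S_uu = 26.45, S_ud = 19.55, S_dd = 14.45
Terminal payoffs (K − S): max(-6.45, 0) = 0, max(0.45, 0) = 0.45, max(5.55, 0) = 5.55
Node u (S = 23): V_u = e^(−0.09)·[0.8139·0.0000 + 0.1861·0.4500] = 0.0765
Node d (S = 17): V_d = e^(−0.09)·[0.8139·0.4500 + 0.1861·5.5500] = 1.2786
Node 0 (S = 20): V_0 = e^(−0.09)·[0.8139·0.0765 + 0.1861·1.2786] = 0.2744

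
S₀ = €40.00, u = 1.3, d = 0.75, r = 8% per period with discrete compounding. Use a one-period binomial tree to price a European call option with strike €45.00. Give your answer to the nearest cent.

Risk-neutral probability p = (1 + 0.08 − 0.75)/(1.3 − 0.75) = 0.3300/0.5500 = 0.6000
Terminal stock prices: S_u = 52, S_d = 30
Terminal payoffs (S − K): max(7, 0) = 7, max(-15, 0) = 0
Node 0 (S = 40): V_0 = 1/1.08·[0.6000·7.0000 + 0.4000·0.0000] = 3.8889

€3.89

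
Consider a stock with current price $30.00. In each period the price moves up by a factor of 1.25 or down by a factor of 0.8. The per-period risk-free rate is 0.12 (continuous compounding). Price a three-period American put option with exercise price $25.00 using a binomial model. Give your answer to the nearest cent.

Risk-neutral probability p = (e^0.12 − 0.8)/(1.25 − 0.8) = 0.3275/0.4500 = 0.7278
Terminal stock prices: S_uuu = 58.59, S_uud = 37.5, S_udd = 24, S_ddd = 15.36
Terminal payoffs (K − S): max(-33.59, 0) = 0, max(-12.5, 0) = 0, max(1, 0) = 1, max(9.64, 0) = 9.64
Node uu (S = 46.88): continuation = e^(−0.12)·[0.7278·0.0000 + 0.2722·0.0000] = 0.0000; exercise value = 0.0000 ≤ continuation, so V_uu = 0.0000
Node ud (S = 30): continuation = e^(−0.12)·[0.7278·0.0000 + 0.2722·1.0000] = 0.2414; exercise value = 0.0000 ≤ continuation, so V_ud = 0.2414
Node dd (S = 19.2): continuation = e^(−0.12)·[0.7278·1.0000 + 0.2722·9.6400] = 2.9730; exercise value = 5.8000 > continuation, so V_dd = 5.8000 (exercise)
Node u (S = 37.5): continuation = e^(−0.12)·[0.7278·0.0000 + 0.2722·0.2414] = 0.0583; exercise value = 0.0000 ≤ continuation, so V_u = 0.0583
Node d (S = 24): continuation = e^(−0.12)·[0.7278·0.2414 + 0.2722·5.8000] = 1.5562; exercise value = 1.0000 ≤ continuation, so V_d = 1.5562
Node 0 (S = 30): continuation = e^(−0.12)·[0.7278·0.0583 + 0.2722·1.5562] = 0.4134; exercise value = 0.0000 ≤ continuation, so V_0 = 0.4134

$0.41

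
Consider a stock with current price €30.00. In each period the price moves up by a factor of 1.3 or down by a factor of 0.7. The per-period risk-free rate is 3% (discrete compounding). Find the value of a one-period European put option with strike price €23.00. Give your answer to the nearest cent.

Risk-neutral probability p = (1 + 0.03 − 0.7)/(1.3 − 0.7) = 0.3300/0.6000 = 0.5500
Terminal stock prices: S_u = 39, S_d = 21
Terminal payoffs (K − S): max(-16, 0) = 0, max(2, 0) = 2
Node 0 (S = 30): V_0 = 1/1.03·[0.5500·0.0000 + 0.4500·2.0000] = 0.8738

€0.87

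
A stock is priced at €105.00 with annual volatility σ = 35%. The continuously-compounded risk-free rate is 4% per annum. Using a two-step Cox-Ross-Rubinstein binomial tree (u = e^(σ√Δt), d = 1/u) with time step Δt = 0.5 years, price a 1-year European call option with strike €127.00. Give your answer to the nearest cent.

CRR parameters: u = e^(σ√Δt) = e^(0.35·√0.5) = 1.2808, d = 1/u = 0.7808
Per-period rate: rΔt = 0.04·0.5 = 0.02, so R = e^0.02 = 1.0202
Risk-neutral probability p = (e^0.02 − 0.7808)/(1.2808 − 0.7808) = 0.2394/0.5000 = 0.4788
Terminal stock prices: S_uu = 172.2, S_ud = 105, S_dd = 64.01
Terminal payoffs (S − K): max(45.25, 0) = 45.25, max(-22, 0) = 0, max(-62.99, 0) = 0
Node u (S = 134.5): V_u = e^(−0.02)·[0.4788·45.2480 + 0.5212·0.0000] = 21.2376
Node d (S = 81.98): V_d = e^(−0.02)·[0.4788·0.0000 + 0.5212·0.0000] = 0.0000
Node 0 (S = 105): V_0 = e^(−0.02)·[0.4788·21.2376 + 0.5212·0.0000] = 9.9681

€9.97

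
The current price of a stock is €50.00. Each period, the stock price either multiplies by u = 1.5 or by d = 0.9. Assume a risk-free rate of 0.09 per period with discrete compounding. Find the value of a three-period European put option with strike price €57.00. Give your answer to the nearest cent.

Risk-neutral probability p = (1 + 0.09 − 0.9)/(1.5 − 0.9) = 0.1900/0.6000 = 0.3167
Terminal stock prices: S_uuu = 168.8, S_uud = 101.2, S_udd = 60.75, S_ddd = 36.45
Terminal payoffs (K − S): max(-111.8, 0) = 0, max(-44.25, 0) = 0, max(-3.75, 0) = 0, max(20.55, 0) = 20.55
Node uu (S = 112.5): V_uu = 1/1.09·[0.3167·0.0000 + 0.6833·0.0000] = 0.0000
Node ud (S = 67.5): V_ud = 1/1.09·[0.3167·0.0000 + 0.6833·0.0000] = 0.0000
Node dd (S = 40.5): V_dd = 1/1.09·[0.3167·0.0000 + 0.6833·20.5500] = 12.8830
Node u (S = 75): V_u = 1/1.09·[0.3167·0.0000 + 0.6833·0.0000] = 0.0000
Node d (S = 45): V_d = 1/1.09·[0.3167·0.0000 + 0.6833·12.8830] = 8.0765
Node 0 (S = 50): V_0 = 1/1.09·[0.3167·0.0000 + 0.6833·8.0765] = 5.0633

€5.06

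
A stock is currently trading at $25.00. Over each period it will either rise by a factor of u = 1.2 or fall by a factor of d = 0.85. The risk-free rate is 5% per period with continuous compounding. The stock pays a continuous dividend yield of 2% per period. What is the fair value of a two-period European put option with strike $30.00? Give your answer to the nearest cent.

Per-period risk-free factor R = e^0.05 = 1.0513; dividend-adjusted growth = e^(0.05−0.02) = 1.0305.
Risk-neutral probability p = (1.0305 − 0.85)/(1.2 − 0.85) = 0.1805/0.3500 = 0.5156
Terminal stock prices: S_uu = 36, S_ud = 25.5, S_dd = 18.06
Terminal payoffs (K − S): max(-6, 0) = 0, max(4.5, 0) = 4.5, max(11.94, 0) = 11.94
Node u (S = 30): V_u = e^(−0.05)·[0.5156·0.0000 + 0.4844·4.5000] = 2.0736
Node d (S = 21.25): V_d = e^(−0.05)·[0.5156·4.5000 + 0.4844·11.9375] = 7.7077
Node 0 (S = 25): V_0 = e^(−0.05)·[0.5156·2.0736 + 0.4844·7.7077] = 4.5686

$4.57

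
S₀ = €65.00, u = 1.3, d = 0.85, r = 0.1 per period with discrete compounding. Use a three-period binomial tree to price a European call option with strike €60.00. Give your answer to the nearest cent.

Risk-neutral probability p = (1 + 0.1 − 0.85)/(1.3 − 0.85) = 0.2500/0.4500 = 0.5556
Terminal stock prices: S_uuu = 142.8, S_uud = 93.37, S_udd = 61.05, S_ddd = 39.92
Terminal payoffs (S − K): max(82.81, 0) = 82.81, max(33.37, 0) = 33.37, max(1.051, 0) = 1.051, max(-20.08, 0) = 0
Node uu (S = 109.9): V_uu = 1/1.1·[0.5556·82.8050 + 0.4444·33.3725] = 55.3045
Node ud (S = 71.83): V_ud = 1/1.1·[0.5556·33.3725 + 0.4444·1.0512] = 17.2795
Node dd (S = 46.96): V_dd = 1/1.1·[0.5556·1.0512 + 0.4444·0.0000] = 0.5309
Node u (S = 84.5): V_u = 1/1.1·[0.5556·55.3045 + 0.4444·17.2795] = 34.9132
Node d (S = 55.25): V_d = 1/1.1·[0.5556·17.2795 + 0.4444·0.5309] = 8.9416
Node 0 (S = 65): V_0 = 1/1.1·[0.5556·34.9132 + 0.4444·8.9416] = 21.2457

€21.25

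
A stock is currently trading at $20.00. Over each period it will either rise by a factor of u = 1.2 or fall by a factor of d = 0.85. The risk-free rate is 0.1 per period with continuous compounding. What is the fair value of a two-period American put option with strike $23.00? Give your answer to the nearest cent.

$3.00

Risk-neutral probability p = (e^0.1 − 0.85)/(1.2 − 0.85) = 0.2552/0.3500 = 0.7291
Terminal stock prices: S_uu = 28.8, S_ud = 20.4, S_dd = 14.45
Terminal payoffs (K − S): max(-5.8, 0) = 0, max(2.6, 0) = 2.6, max(8.55, 0) = 8.55
Node u (S = 24): continuation = e^(−0.1)·[0.7291·0.0000 + 0.2709·2.6000] = 0.6374; exercise value = 0.0000 ≤ continuation, so V_u = 0.6374
Node d (S = 17): continuation = e^(−0.1)·[0.7291·2.6000 + 0.2709·8.5500] = 3.8113; exercise value = 6.0000 > continuation, so V_d = 6.0000 (exercise)
Node 0 (S = 20): continuation = e^(−0.1)·[0.7291·0.6374 + 0.2709·6.0000] = 1.8914; exercise value = 3.0000 > continuation, so V_0 = 3.0000 (exercise)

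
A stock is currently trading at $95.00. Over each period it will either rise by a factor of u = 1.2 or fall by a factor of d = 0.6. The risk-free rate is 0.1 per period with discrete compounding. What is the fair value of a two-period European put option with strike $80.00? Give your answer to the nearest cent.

Risk-neutral probability p = (1 + 0.1 − 0.6)/(1.2 − 0.6) = 0.5000/0.6000 = 0.8333
Terminal stock prices: S_uu = 136.8, S_ud = 68.4, S_dd = 34.2
Terminal payoffs (K − S): max(-56.8, 0) = 0, max(11.6, 0) = 11.6, max(45.8, 0) = 45.8
Node u (S = 114): V_u = 1/1.1·[0.8333·0.0000 + 0.1667·11.6000] = 1.7576
Node d (S = 57): V_d = 1/1.1·[0.8333·11.6000 + 0.1667·45.8000] = 15.7273
Node 0 (S = 95): V_0 = 1/1.1·[0.8333·1.7576 + 0.1667·15.7273] = 3.7144

$3.71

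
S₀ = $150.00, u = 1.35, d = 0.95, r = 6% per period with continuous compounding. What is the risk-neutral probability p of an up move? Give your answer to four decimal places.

p = 0.2796

Risk-neutral probability p = (e^0.06 − 0.95)/(1.35 − 0.95) = 0.1118/0.4000 = 0.2796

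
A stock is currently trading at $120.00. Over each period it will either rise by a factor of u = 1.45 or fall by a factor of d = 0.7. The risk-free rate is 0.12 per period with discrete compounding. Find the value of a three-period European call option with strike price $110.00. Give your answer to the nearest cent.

Risk-neutral probability p = (1 + 0.12 − 0.7)/(1.45 − 0.7) = 0.4200/0.7500 = 0.5600
Terminal stock prices: S_uuu = 365.8, S_uud = 176.6, S_udd = 85.26, S_ddd = 41.16
Terminal payoffs (S − K): max(255.8, 0) = 255.8, max(66.61, 0) = 66.61, max(-24.74, 0) = 0, max(-68.84, 0) = 0
Node uu (S = 252.3): V_uu = 1/1.12·[0.5600·255.8350 + 0.4400·66.6100] = 154.0857
Node ud (S = 121.8): V_ud = 1/1.12·[0.5600·66.6100 + 0.4400·0.0000] = 33.3050
Node dd (S = 58.8): V_dd = 1/1.12·[0.5600·0.0000 + 0.4400·0.0000] = 0.0000
Node u (S = 174): V_u = 1/1.12·[0.5600·154.0857 + 0.4400·33.3050] = 90.1270
Node d (S = 84): V_d = 1/1.12·[0.5600·33.3050 + 0.4400·0.0000] = 16.6525
Node 0 (S = 120): V_0 = 1/1.12·[0.5600·90.1270 + 0.4400·16.6525] = 51.6055

$51.61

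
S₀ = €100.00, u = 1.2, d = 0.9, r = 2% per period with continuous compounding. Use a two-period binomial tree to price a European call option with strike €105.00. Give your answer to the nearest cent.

Risk-neutral probability p = (e^0.02 − 0.9)/(1.2 − 0.9) = 0.1202/0.3000 = 0.4007
Terminal stock prices: S_uu = 144, S_ud = 108, S_dd = 81
Terminal payoffs (S − K): max(39, 0) = 39, max(3, 0) = 3, max(-24, 0) = 0
Node u (S = 120): V_u = e^(−0.02)·[0.4007·39.0000 + 0.5993·3.0000] = 17.0791
Node d (S = 90): V_d = e^(−0.02)·[0.4007·3.0000 + 0.5993·0.0000] = 1.1782
Node 0 (S = 100): V_0 = e^(−0.02)·[0.4007·17.0791 + 0.5993·1.1782] = 7.3998

€7.40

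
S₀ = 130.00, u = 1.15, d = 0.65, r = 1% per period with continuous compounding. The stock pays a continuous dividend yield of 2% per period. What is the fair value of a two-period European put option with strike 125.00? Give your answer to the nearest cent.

18.90

Per-period risk-free factor R = e^0.01 = 1.0101; dividend-adjusted growth = e^(0.01−0.02) = 0.9900.
Risk-neutral probability p = (0.9900 − 0.65)/(1.15 − 0.65) = 0.3400/0.5000 = 0.6801
Terminal stock prices: S_uu = 171.9, S_ud = 97.17, S_dd = 54.93
Terminal payoffs (K − S): max(-46.92, 0) = 0, max(27.83, 0) = 27.83, max(70.07, 0) = 70.07
Node u (S = 149.5): V_u = e^(−0.01)·[0.6801·0.0000 + 0.3199·27.8250] = 8.8127
Node d (S = 84.5): V_d = e^(−0.01)·[0.6801·27.8250 + 0.3199·70.0750] = 40.9294
Node 0 (S = 130): V_0 = e^(−0.01)·[0.6801·8.8127 + 0.3199·40.9294] = 18.8969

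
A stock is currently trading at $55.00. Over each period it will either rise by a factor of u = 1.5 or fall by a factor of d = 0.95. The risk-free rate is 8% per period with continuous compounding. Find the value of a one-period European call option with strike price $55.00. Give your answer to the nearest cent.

$6.15

Risk-neutral probability p = (e^0.08 − 0.95)/(1.5 − 0.95) = 0.1333/0.5500 = 0.2423
Terminal stock prices: S_u = 82.5, S_d = 52.25
Terminal payoffs (S − K): max(27.5, 0) = 27.5, max(-2.75, 0) = 0
Node 0 (S = 55): V_0 = e^(−0.08)·[0.2423·27.5000 + 0.7577·0.0000] = 6.1520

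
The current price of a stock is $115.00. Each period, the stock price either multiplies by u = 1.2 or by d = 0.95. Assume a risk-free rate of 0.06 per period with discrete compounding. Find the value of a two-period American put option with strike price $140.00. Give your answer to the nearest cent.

Risk-neutral probability p = (1 + 0.06 − 0.95)/(1.2 − 0.95) = 0.1100/0.2500 = 0.4400
Terminal stock prices: S_uu = 165.6, S_ud = 131.1, S_dd = 103.8
Terminal payoffs (K − S): max(-25.6, 0) = 0, max(8.9, 0) = 8.9, max(36.21, 0) = 36.21
Node u (S = 138): continuation = 1/1.06·[0.4400·0.0000 + 0.5600·8.9000] = 4.7019; exercise value = 2.0000 ≤ continuation, so V_u = 4.7019
Node d (S = 109.2): continuation = 1/1.06·[0.4400·8.9000 + 0.5600·36.2125] = 22.8255; exercise value = 30.7500 > continuation, so V_d = 30.7500 (exercise)
Node 0 (S = 115): continuation = 1/1.06·[0.4400·4.7019 + 0.5600·30.7500] = 18.1970; exercise value = 25.0000 > continuation, so V_0 = 25.0000 (exercise)

$25.00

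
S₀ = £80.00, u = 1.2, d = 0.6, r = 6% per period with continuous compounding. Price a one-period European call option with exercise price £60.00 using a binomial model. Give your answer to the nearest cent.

£26.10

Risk-neutral probability p = (e^0.06 − 0.6)/(1.2 − 0.6) = 0.4618/0.6000 = 0.7697
Terminal stock prices: S_u = 96, S_d = 48
Terminal payoffs (S − K): max(36, 0) = 36, max(-12, 0) = 0
Node 0 (S = 80): V_0 = e^(−0.06)·[0.7697·36.0000 + 0.2303·0.0000] = 26.0965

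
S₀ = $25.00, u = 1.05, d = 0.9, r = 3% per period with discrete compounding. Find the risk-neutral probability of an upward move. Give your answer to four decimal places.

Risk-neutral probability p = (1 + 0.03 − 0.9)/(1.05 − 0.9) = 0.1300/0.1500 = 0.8667

p = 0.8667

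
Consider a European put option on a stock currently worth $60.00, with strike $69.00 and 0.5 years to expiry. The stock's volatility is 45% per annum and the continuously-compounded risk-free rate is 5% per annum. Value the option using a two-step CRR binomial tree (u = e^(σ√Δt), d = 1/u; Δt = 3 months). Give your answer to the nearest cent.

$12.74

CRR parameters: u = e^(σ√Δt) = e^(0.45·√0.25) = 1.2523, d = 1/u = 0.7985
Per-period rate: rΔt = 0.05·0.25 = 0.0125, so R = e^0.0125 = 1.0126
Risk-neutral probability p = (e^0.0125 − 0.7985)/(1.2523 − 0.7985) = 0.2141/0.4538 = 0.4717
Terminal stock prices: S_uu = 94.1, S_ud = 60, S_dd = 38.26
Terminal payoffs (K − S): max(-25.1, 0) = 0, max(9, 0) = 9, max(30.74, 0) = 30.74
Node u (S = 75.14): V_u = e^(−0.0125)·[0.4717·0.0000 + 0.5283·9.0000] = 4.6956
Node d (S = 47.91): V_d = e^(−0.0125)·[0.4717·9.0000 + 0.5283·30.7423] = 20.2319
Node 0 (S = 60): V_0 = e^(−0.0125)·[0.4717·4.6956 + 0.5283·20.2319] = 12.7431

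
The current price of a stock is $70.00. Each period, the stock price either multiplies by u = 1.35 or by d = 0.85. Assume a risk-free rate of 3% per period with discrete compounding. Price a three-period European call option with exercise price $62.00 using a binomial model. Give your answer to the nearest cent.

$17.82

Risk-neutral probability p = (1 + 0.03 − 0.85)/(1.35 − 0.85) = 0.1800/0.5000 = 0.3600
Terminal stock prices: S_uuu = 172.2, S_uud = 108.4, S_udd = 68.28, S_ddd = 42.99
Terminal payoffs (S − K): max(110.2, 0) = 110.2, max(46.44, 0) = 46.44, max(6.276, 0) = 6.276, max(-19.01, 0) = 0
Node uu (S = 127.6): V_uu = 1/1.03·[0.3600·110.2263 + 0.6400·46.4388] = 67.3808
Node ud (S = 80.33): V_ud = 1/1.03·[0.3600·46.4388 + 0.6400·6.2762] = 20.1308
Node dd (S = 50.57): V_dd = 1/1.03·[0.3600·6.2762 + 0.6400·0.0000] = 2.1936
Node u (S = 94.5): V_u = 1/1.03·[0.3600·67.3808 + 0.6400·20.1308] = 36.0591
Node d (S = 59.5): V_d = 1/1.03·[0.3600·20.1308 + 0.6400·2.1936] = 8.3991
Node 0 (S = 70): V_0 = 1/1.03·[0.3600·36.0591 + 0.6400·8.3991] = 17.8220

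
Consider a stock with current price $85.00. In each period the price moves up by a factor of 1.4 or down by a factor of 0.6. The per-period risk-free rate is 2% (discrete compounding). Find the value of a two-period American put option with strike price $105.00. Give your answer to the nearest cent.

$33.20

Risk-neutral probability p = (1 + 0.02 − 0.6)/(1.4 − 0.6) = 0.4200/0.8000 = 0.5250
Terminal stock prices: S_uu = 166.6, S_ud = 71.4, S_dd = 30.6
Terminal payoffs (K − S): max(-61.6, 0) = 0, max(33.6, 0) = 33.6, max(74.4, 0) = 74.4
Node u (S = 119): continuation = 1/1.02·[0.5250·0.0000 + 0.4750·33.6000] = 15.6471; exercise value = 0.0000 ≤ continuation, so V_u = 15.6471
Node d (S = 51): continuation = 1/1.02·[0.5250·33.6000 + 0.4750·74.4000] = 51.9412; exercise value = 54.0000 > continuation, so V_d = 54.0000 (exercise)
Node 0 (S = 85): continuation = 1/1.02·[0.5250·15.6471 + 0.4750·54.0000] = 33.2007; exercise value = 20.0000 ≤ continuation, so V_0 = 33.2007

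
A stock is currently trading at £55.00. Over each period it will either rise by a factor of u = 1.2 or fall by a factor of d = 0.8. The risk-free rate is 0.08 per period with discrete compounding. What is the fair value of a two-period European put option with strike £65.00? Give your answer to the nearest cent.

£6.69

Risk-neutral probability p = (1 + 0.08 − 0.8)/(1.2 − 0.8) = 0.2800/0.4000 = 0.7000
Terminal stock prices: S_uu = 79.2, S_ud = 52.8, S_dd = 35.2
Terminal payoffs (K − S): max(-14.2, 0) = 0, max(12.2, 0) = 12.2, max(29.8, 0) = 29.8
Node u (S = 66): V_u = 1/1.08·[0.7000·0.0000 + 0.3000·12.2000] = 3.3889
Node d (S = 44): V_d = 1/1.08·[0.7000·12.2000 + 0.3000·29.8000] = 16.1852
Node 0 (S = 55): V_0 = 1/1.08·[0.7000·3.3889 + 0.3000·16.1852] = 6.6924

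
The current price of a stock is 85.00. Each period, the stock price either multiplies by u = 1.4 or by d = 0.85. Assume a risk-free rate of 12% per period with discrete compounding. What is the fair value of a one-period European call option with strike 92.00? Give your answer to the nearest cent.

Risk-neutral probability p = (1 + 0.12 − 0.85)/(1.4 − 0.85) = 0.2700/0.5500 = 0.4909
Terminal stock prices: S_u = 119, S_d = 72.25
Terminal payoffs (S − K): max(27, 0) = 27, max(-19.75, 0) = 0
Node 0 (S = 85): V_0 = 1/1.12·[0.4909·27.0000 + 0.5091·0.0000] = 11.8344

11.83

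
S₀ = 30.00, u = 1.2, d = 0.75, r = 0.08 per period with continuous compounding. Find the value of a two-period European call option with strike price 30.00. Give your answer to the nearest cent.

6.17

Risk-neutral probability p = (e^0.08 − 0.75)/(1.2 − 0.75) = 0.3333/0.4500 = 0.7406
Terminal stock prices: S_uu = 43.2, S_ud = 27, S_dd = 16.88
Terminal payoffs (S − K): max(13.2, 0) = 13.2, max(-3, 0) = 0, max(-13.12, 0) = 0
Node u (S = 36): V_u = e^(−0.08)·[0.7406·13.2000 + 0.2594·0.0000] = 9.0248
Node d (S = 22.5): V_d = e^(−0.08)·[0.7406·0.0000 + 0.2594·0.0000] = 0.0000
Node 0 (S = 30): V_0 = e^(−0.08)·[0.7406·9.0248 + 0.2594·0.0000] = 6.1702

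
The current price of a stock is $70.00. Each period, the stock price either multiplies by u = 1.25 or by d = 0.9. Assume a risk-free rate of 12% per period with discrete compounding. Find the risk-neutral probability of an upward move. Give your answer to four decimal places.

p = 0.6286

Risk-neutral probability p = (1 + 0.12 − 0.9)/(1.25 − 0.9) = 0.2200/0.3500 = 0.6286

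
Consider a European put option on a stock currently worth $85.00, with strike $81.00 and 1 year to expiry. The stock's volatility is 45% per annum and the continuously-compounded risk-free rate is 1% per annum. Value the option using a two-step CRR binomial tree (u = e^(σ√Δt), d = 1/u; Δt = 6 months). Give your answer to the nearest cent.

$11.63

CRR parameters: u = e^(σ√Δt) = e^(0.45·√0.5) = 1.3746, d = 1/u = 0.7275
Per-period rate: rΔt = 0.01·0.5 = 0.005, so R = e^0.005 = 1.0050
Risk-neutral probability p = (e^0.005 − 0.7275)/(1.3746 − 0.7275) = 0.2776/0.6472 = 0.4289
Terminal stock prices: S_uu = 160.6, S_ud = 85, S_dd = 44.98
Terminal payoffs (K − S): max(-79.62, 0) = 0, max(-4, 0) = 0, max(36.02, 0) = 36.02
Node u (S = 116.8): V_u = e^(−0.005)·[0.4289·0.0000 + 0.5711·0.0000] = 0.0000
Node d (S = 61.83): V_d = e^(−0.005)·[0.4289·0.0000 + 0.5711·36.0183] = 20.4689
Node 0 (S = 85): V_0 = e^(−0.005)·[0.4289·0.0000 + 0.5711·20.4689] = 11.6323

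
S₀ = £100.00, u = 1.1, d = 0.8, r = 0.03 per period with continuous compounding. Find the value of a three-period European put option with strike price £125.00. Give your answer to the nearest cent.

£17.60

Risk-neutral probability p = (e^0.03 − 0.8)/(1.1 − 0.8) = 0.2305/0.3000 = 0.7682
Terminal stock prices: S_uuu = 133.1, S_uud = 96.8, S_udd = 70.4, S_ddd = 51.2
Terminal payoffs (K − S): max(-8.1, 0) = 0, max(28.2, 0) = 28.2, max(54.6, 0) = 54.6, max(73.8, 0) = 73.8
Node uu (S = 121): V_uu = e^(−0.03)·[0.7682·0.0000 + 0.2318·28.2000] = 6.3441
Node ud (S = 88): V_ud = e^(−0.03)·[0.7682·28.2000 + 0.2318·54.6000] = 33.3057
Node dd (S = 64): V_dd = e^(−0.03)·[0.7682·54.6000 + 0.2318·73.8000] = 57.3057
Node u (S = 110): V_u = e^(−0.03)·[0.7682·6.3441 + 0.2318·33.3057] = 12.2220
Node d (S = 80): V_d = e^(−0.03)·[0.7682·33.3057 + 0.2318·57.3057] = 37.7206
Node 0 (S = 100): V_0 = e^(−0.03)·[0.7682·12.2220 + 0.2318·37.7206] = 17.5972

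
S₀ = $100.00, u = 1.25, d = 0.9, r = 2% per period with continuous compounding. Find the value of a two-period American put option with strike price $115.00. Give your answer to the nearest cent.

$16.63

Risk-neutral probability p = (e^0.02 − 0.9)/(1.25 − 0.9) = 0.1202/0.3500 = 0.3434
Terminal stock prices: S_uu = 156.2, S_ud = 112.5, S_dd = 81
Terminal payoffs (K − S): max(-41.25, 0) = 0, max(2.5, 0) = 2.5, max(34, 0) = 34
Node u (S = 125): continuation = e^(−0.02)·[0.3434·0.0000 + 0.6566·2.5000] = 1.6089; exercise value = 0.0000 ≤ continuation, so V_u = 1.6089
Node d (S = 90): continuation = e^(−0.02)·[0.3434·2.5000 + 0.6566·34.0000] = 22.7228; exercise value = 25.0000 > continuation, so V_d = 25.0000 (exercise)
Node 0 (S = 100): continuation = e^(−0.02)·[0.3434·1.6089 + 0.6566·25.0000] = 16.6308; exercise value = 15.0000 ≤ continuation, so V_0 = 16.6308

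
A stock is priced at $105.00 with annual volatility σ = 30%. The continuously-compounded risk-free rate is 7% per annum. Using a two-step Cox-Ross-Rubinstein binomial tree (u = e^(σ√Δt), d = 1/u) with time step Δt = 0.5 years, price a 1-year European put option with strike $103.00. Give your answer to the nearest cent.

CRR parameters: u = e^(σ√Δt) = e^(0.3·√0.5) = 1.2363, d = 1/u = 0.8089
Per-period rate: rΔt = 0.07·0.5 = 0.035, so R = e^0.035 = 1.0356
Risk-neutral probability p = (e^0.035 − 0.8089)/(1.2363 − 0.8089) = 0.2268/0.4275 = 0.5305
Terminal stock prices: S_uu = 160.5, S_ud = 105, S_dd = 68.7
Terminal payoffs (K − S): max(-57.49, 0) = 0, max(-2, 0) = 0, max(34.3, 0) = 34.3
Node u (S = 129.8): V_u = e^(−0.035)·[0.5305·0.0000 + 0.4695·0.0000] = 0.0000
Node d (S = 84.93): V_d = e^(−0.035)·[0.5305·0.0000 + 0.4695·34.3036] = 15.5518
Node 0 (S = 105): V_0 = e^(−0.035)·[0.5305·0.0000 + 0.4695·15.5518] = 7.0505

$7.05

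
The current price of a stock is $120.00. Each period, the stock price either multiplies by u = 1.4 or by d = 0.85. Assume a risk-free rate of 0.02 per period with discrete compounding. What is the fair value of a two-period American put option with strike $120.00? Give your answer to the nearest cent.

Risk-neutral probability p = (1 + 0.02 − 0.85)/(1.4 − 0.85) = 0.1700/0.5500 = 0.3091
Terminal stock prices: S_uu = 235.2, S_ud = 142.8, S_dd = 86.7
Terminal payoffs (K − S): max(-115.2, 0) = 0, max(-22.8, 0) = 0, max(33.3, 0) = 33.3
Node u (S = 168): continuation = 1/1.02·[0.3091·0.0000 + 0.6909·0.0000] = 0.0000; exercise value = 0.0000 ≤ continuation, so V_u = 0.0000
Node d (S = 102): continuation = 1/1.02·[0.3091·0.0000 + 0.6909·33.3000] = 22.5561; exercise value = 18.0000 ≤ continuation, so V_d = 22.5561
Node 0 (S = 120): continuation = 1/1.02·[0.3091·0.0000 + 0.6909·22.5561] = 15.2787; exercise value = 0.0000 ≤ continuation, so V_0 = 15.2787

$15.28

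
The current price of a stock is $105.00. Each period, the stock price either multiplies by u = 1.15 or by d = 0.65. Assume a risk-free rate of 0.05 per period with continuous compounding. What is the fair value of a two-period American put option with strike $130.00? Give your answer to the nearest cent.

Risk-neutral probability p = (e^0.05 − 0.65)/(1.15 − 0.65) = 0.4013/0.5000 = 0.8025
Terminal stock prices: S_uu = 138.9, S_ud = 78.49, S_dd = 44.36
Terminal payoffs (K − S): max(-8.862, 0) = 0, max(51.51, 0) = 51.51, max(85.64, 0) = 85.64
Node u (S = 120.7): continuation = e^(−0.05)·[0.8025·0.0000 + 0.1975·51.5125] = 9.6755; exercise value = 9.2500 ≤ continuation, so V_u = 9.6755
Node d (S = 68.25): continuation = e^(−0.05)·[0.8025·51.5125 + 0.1975·85.6375] = 55.4098; exercise value = 61.7500 > continuation, so V_d = 61.7500 (exercise)
Node 0 (S = 105): continuation = e^(−0.05)·[0.8025·9.6755 + 0.1975·61.7500] = 18.9846; exercise value = 25.0000 > continuation, so V_0 = 25.0000 (exercise)

$25.00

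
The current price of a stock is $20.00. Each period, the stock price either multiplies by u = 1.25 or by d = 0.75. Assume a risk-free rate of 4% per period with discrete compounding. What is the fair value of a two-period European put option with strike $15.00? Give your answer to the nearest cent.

Risk-neutral probability p = (1 + 0.04 − 0.75)/(1.25 − 0.75) = 0.2900/0.5000 = 0.5800
Terminal stock prices: S_uu = 31.25, S_ud = 18.75, S_dd = 11.25
Terminal payoffs (K − S): max(-16.25, 0) = 0, max(-3.75, 0) = 0, max(3.75, 0) = 3.75
Node u (S = 25): V_u = 1/1.04·[0.5800·0.0000 + 0.4200·0.0000] = 0.0000
Node d (S = 15): V_d = 1/1.04·[0.5800·0.0000 + 0.4200·3.7500] = 1.5144
Node 0 (S = 20): V_0 = 1/1.04·[0.5800·0.0000 + 0.4200·1.5144] = 0.6116

$0.61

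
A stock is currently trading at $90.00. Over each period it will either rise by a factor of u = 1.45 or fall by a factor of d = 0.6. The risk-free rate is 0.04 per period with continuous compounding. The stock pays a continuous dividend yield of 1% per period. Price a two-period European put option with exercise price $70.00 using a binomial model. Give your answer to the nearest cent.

$8.46

Per-period risk-free factor R = e^0.04 = 1.0408; dividend-adjusted growth = e^(0.04−0.01) = 1.0305.
Risk-neutral probability p = (1.0305 − 0.6)/(1.45 − 0.6) = 0.4305/0.8500 = 0.5064
Terminal stock prices: S_uu = 189.2, S_ud = 78.3, S_dd = 32.4
Terminal payoffs (K − S): max(-119.2, 0) = 0, max(-8.3, 0) = 0, max(37.6, 0) = 37.6
Node u (S = 130.5): V_u = e^(−0.04)·[0.5064·0.0000 + 0.4936·0.0000] = 0.0000
Node d (S = 54): V_d = e^(−0.04)·[0.5064·0.0000 + 0.4936·37.6000] = 17.8310
Node 0 (S = 90): V_0 = e^(−0.04)·[0.5064·0.0000 + 0.4936·17.8310] = 8.4560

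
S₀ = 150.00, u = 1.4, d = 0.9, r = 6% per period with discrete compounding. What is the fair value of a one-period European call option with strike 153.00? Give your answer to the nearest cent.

17.21

Risk-neutral probability p = (1 + 0.06 − 0.9)/(1.4 − 0.9) = 0.1600/0.5000 = 0.3200
Terminal stock prices: S_u = 210, S_d = 135
Terminal payoffs (S − K): max(57, 0) = 57, max(-18, 0) = 0
Node 0 (S = 150): V_0 = 1/1.06·[0.3200·57.0000 + 0.6800·0.0000] = 17.2075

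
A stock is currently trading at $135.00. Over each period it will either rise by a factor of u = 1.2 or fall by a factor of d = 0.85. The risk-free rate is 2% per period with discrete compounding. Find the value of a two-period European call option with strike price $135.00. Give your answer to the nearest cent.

Risk-neutral probability p = (1 + 0.02 − 0.85)/(1.2 − 0.85) = 0.1700/0.3500 = 0.4857
Terminal stock prices: S_uu = 194.4, S_ud = 137.7, S_dd = 97.54
Terminal payoffs (S − K): max(59.4, 0) = 59.4, max(2.7, 0) = 2.7, max(-37.46, 0) = 0
Node u (S = 162): V_u = 1/1.02·[0.4857·59.4000 + 0.5143·2.7000] = 29.6471
Node d (S = 114.8): V_d = 1/1.02·[0.4857·2.7000 + 0.5143·0.0000] = 1.2857
Node 0 (S = 135): V_0 = 1/1.02·[0.4857·29.6471 + 0.5143·1.2857] = 14.7659

$14.77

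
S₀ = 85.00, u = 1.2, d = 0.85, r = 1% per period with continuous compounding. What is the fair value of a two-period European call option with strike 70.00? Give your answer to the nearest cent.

Risk-neutral probability p = (e^0.01 − 0.85)/(1.2 − 0.85) = 0.1601/0.3500 = 0.4573
Terminal stock prices: S_uu = 122.4, S_ud = 86.7, S_dd = 61.41
Terminal payoffs (S − K): max(52.4, 0) = 52.4, max(16.7, 0) = 16.7, max(-8.588, 0) = 0
Node u (S = 102): V_u = e^(−0.01)·[0.4573·52.4000 + 0.5427·16.7000] = 32.6965
Node d (S = 72.25): V_d = e^(−0.01)·[0.4573·16.7000 + 0.5427·0.0000] = 7.5607
Node 0 (S = 85): V_0 = e^(−0.01)·[0.4573·32.6965 + 0.5427·7.5607] = 18.8654

18.87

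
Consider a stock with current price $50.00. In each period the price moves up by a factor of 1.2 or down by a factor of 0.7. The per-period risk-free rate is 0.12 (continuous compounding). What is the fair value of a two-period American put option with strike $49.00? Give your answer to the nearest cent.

$2.48

Risk-neutral probability p = (e^0.12 − 0.7)/(1.2 − 0.7) = 0.4275/0.5000 = 0.8550
Terminal stock prices: S_uu = 72, S_ud = 42, S_dd = 24.5
Terminal payoffs (K − S): max(-23, 0) = 0, max(7, 0) = 7, max(24.5, 0) = 24.5
Node u (S = 60): continuation = e^(−0.12)·[0.8550·0.0000 + 0.1450·7.0000] = 0.9003; exercise value = 0.0000 ≤ continuation, so V_u = 0.9003
Node d (S = 35): continuation = e^(−0.12)·[0.8550·7.0000 + 0.1450·24.5000] = 8.4591; exercise value = 14.0000 > continuation, so V_d = 14.0000 (exercise)
Node 0 (S = 50): continuation = e^(−0.12)·[0.8550·0.9003 + 0.1450·14.0000] = 2.4832; exercise value = 0.0000 ≤ continuation, so V_0 = 2.4832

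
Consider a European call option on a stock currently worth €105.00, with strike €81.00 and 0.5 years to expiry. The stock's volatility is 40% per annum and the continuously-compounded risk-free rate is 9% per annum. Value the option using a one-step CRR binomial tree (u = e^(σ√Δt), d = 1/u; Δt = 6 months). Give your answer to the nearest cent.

CRR parameters: u = e^(σ√Δt) = e^(0.4·√0.5) = 1.3269, d = 1/u = 0.7536
Per-period rate: rΔt = 0.09·0.5 = 0.045, so R = e^0.045 = 1.0460
Risk-neutral probability p = (e^0.045 − 0.7536)/(1.3269 − 0.7536) = 0.2924/0.5733 = 0.5100
Terminal stock prices: S_u = 139.3, S_d = 79.13
Terminal payoffs (S − K): max(58.32, 0) = 58.32, max(-1.868, 0) = 0
Node 0 (S = 105): V_0 = e^(−0.045)·[0.5100·58.3241 + 0.4900·0.0000] = 28.4391

€28.44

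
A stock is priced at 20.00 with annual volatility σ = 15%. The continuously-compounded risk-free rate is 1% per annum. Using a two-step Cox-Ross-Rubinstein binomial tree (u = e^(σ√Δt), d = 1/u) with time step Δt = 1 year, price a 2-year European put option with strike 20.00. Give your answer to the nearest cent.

CRR parameters: u = e^(σ√Δt) = e^(0.15·√1) = 1.1618, d = 1/u = 0.8607
Per-period rate: rΔt = 0.01·1 = 0.01, so R = e^0.01 = 1.0101
Risk-neutral probability p = (e^0.01 − 0.8607)/(1.1618 − 0.8607) = 0.1493/0.3011 = 0.4959
Terminal stock prices: S_uu = 27, S_ud = 20, S_dd = 14.82
Terminal payoffs (K − S): max(-6.997, 0) = 0, max(0, 0) = 0, max(5.184, 0) = 5.184
Node u (S = 23.24): V_u = e^(−0.01)·[0.4959·0.0000 + 0.5041·0.0000] = 0.0000
Node d (S = 17.21): V_d = e^(−0.01)·[0.4959·0.0000 + 0.5041·5.1836] = 2.5868
Node 0 (S = 20): V_0 = e^(−0.01)·[0.4959·0.0000 + 0.5041·2.5868] = 1.2909

1.29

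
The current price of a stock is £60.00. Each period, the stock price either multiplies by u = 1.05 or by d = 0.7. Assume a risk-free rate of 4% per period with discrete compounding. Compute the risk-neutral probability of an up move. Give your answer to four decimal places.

Risk-neutral probability p = (1 + 0.04 − 0.7)/(1.05 − 0.7) = 0.3400/0.3500 = 0.9714

p = 0.9714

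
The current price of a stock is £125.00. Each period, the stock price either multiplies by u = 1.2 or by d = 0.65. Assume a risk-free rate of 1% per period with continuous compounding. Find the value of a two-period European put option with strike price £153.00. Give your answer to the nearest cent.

Risk-neutral probability p = (e^0.01 − 0.65)/(1.2 − 0.65) = 0.3601/0.5500 = 0.6546
Terminal stock prices: S_uu = 180, S_ud = 97.5, S_dd = 52.81
Terminal payoffs (K − S): max(-27, 0) = 0, max(55.5, 0) = 55.5, max(100.2, 0) = 100.2
Node u (S = 150): V_u = e^(−0.01)·[0.6546·0.0000 + 0.3454·55.5000] = 18.9769
Node d (S = 81.25): V_d = e^(−0.01)·[0.6546·55.5000 + 0.3454·100.1875] = 70.2276
Node 0 (S = 125): V_0 = e^(−0.01)·[0.6546·18.9769 + 0.3454·70.2276] = 36.3121

£36.31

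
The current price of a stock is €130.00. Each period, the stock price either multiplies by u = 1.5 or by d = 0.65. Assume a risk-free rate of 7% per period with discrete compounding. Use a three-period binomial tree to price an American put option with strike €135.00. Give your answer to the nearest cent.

Risk-neutral probability p = (1 + 0.07 − 0.65)/(1.5 − 0.65) = 0.4200/0.8500 = 0.4941
Terminal stock prices: S_uuu = 438.8, S_uud = 190.1, S_udd = 82.39, S_ddd = 35.7
Terminal payoffs (K − S): max(-303.8, 0) = 0, max(-55.12, 0) = 0, max(52.61, 0) = 52.61, max(99.3, 0) = 99.3
Node uu (S = 292.5): continuation = 1/1.07·[0.4941·0.0000 + 0.5059·0.0000] = 0.0000; exercise value = 0.0000 ≤ continuation, so V_uu = 0.0000
Node ud (S = 126.8): continuation = 1/1.07·[0.4941·0.0000 + 0.5059·52.6125] = 24.8745; exercise value = 8.2500 ≤ continuation, so V_ud = 24.8745
Node dd (S = 54.93): continuation = 1/1.07·[0.4941·52.6125 + 0.5059·99.2987] = 71.2432; exercise value = 80.0750 > continuation, so V_dd = 80.0750 (exercise)
Node u (S = 195): continuation = 1/1.07·[0.4941·0.0000 + 0.5059·24.8745] = 11.7604; exercise value = 0.0000 ≤ continuation, so V_u = 11.7604
Node d (S = 84.5): continuation = 1/1.07·[0.4941·24.8745 + 0.5059·80.0750] = 49.3453; exercise value = 50.5000 > continuation, so V_d = 50.5000 (exercise)
Node 0 (S = 130): continuation = 1/1.07·[0.4941·11.7604 + 0.5059·50.5000] = 29.3066; exercise value = 5.0000 ≤ continuation, so V_0 = 29.3066

€29.31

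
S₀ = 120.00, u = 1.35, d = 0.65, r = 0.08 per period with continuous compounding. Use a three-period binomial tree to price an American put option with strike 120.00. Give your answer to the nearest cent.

18.42

Risk-neutral probability p = (e^0.08 − 0.65)/(1.35 − 0.65) = 0.4333/0.7000 = 0.6190
Terminal stock prices: S_uuu = 295.2, S_uud = 142.2, S_udd = 68.45, S_ddd = 32.95
Terminal payoffs (K − S): max(-175.2, 0) = 0, max(-22.16, 0) = 0, max(51.55, 0) = 51.55, max(87.05, 0) = 87.05
Node uu (S = 218.7): continuation = e^(−0.08)·[0.6190·0.0000 + 0.3810·0.0000] = 0.0000; exercise value = 0.0000 ≤ continuation, so V_uu = 0.0000
Node ud (S = 105.3): continuation = e^(−0.08)·[0.6190·0.0000 + 0.3810·51.5550] = 18.1332; exercise value = 14.7000 ≤ continuation, so V_ud = 18.1332
Node dd (S = 50.7): continuation = e^(−0.08)·[0.6190·51.5550 + 0.3810·87.0450] = 60.0740; exercise value = 69.3000 > continuation, so V_dd = 69.3000 (exercise)
Node u (S = 162): continuation = e^(−0.08)·[0.6190·0.0000 + 0.3810·18.1332] = 6.3779; exercise value = 0.0000 ≤ continuation, so V_u = 6.3779
Node d (S = 78): continuation = e^(−0.08)·[0.6190·18.1332 + 0.3810·69.3000] = 34.7356; exercise value = 42.0000 > continuation, so V_d = 42.0000 (exercise)
Node 0 (S = 120): continuation = e^(−0.08)·[0.6190·6.3779 + 0.3810·42.0000] = 18.4167; exercise value = 0.0000 ≤ continuation, so V_0 = 18.4167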